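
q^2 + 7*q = q*(q + 7)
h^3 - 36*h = h*(h - 6)*(h + 6)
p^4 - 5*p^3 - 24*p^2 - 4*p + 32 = (p - 8)*(p - 1)*(p + 2)^2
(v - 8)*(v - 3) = v^2 - 11*v + 24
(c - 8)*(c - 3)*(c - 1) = c^3 - 12*c^2 + 35*c - 24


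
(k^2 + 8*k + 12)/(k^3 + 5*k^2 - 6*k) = (k + 2)/(k*(k - 1))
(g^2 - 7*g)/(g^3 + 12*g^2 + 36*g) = (g - 7)/(g^2 + 12*g + 36)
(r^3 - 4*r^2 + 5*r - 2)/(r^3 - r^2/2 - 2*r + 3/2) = 2*(r - 2)/(2*r + 3)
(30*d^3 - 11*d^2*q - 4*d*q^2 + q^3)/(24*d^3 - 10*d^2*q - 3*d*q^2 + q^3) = (-5*d + q)/(-4*d + q)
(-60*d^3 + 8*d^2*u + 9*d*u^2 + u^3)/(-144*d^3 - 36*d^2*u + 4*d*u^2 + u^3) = (-10*d^2 + 3*d*u + u^2)/(-24*d^2 - 2*d*u + u^2)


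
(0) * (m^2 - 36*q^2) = 0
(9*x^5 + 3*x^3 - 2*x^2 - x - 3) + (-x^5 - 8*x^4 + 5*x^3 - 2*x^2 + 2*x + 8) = 8*x^5 - 8*x^4 + 8*x^3 - 4*x^2 + x + 5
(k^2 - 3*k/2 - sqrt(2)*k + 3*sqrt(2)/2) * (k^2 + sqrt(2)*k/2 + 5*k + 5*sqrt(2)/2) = k^4 - sqrt(2)*k^3/2 + 7*k^3/2 - 17*k^2/2 - 7*sqrt(2)*k^2/4 - 7*k/2 + 15*sqrt(2)*k/4 + 15/2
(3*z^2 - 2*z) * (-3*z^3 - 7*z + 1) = -9*z^5 + 6*z^4 - 21*z^3 + 17*z^2 - 2*z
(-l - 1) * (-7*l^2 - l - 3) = 7*l^3 + 8*l^2 + 4*l + 3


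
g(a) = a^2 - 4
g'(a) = 2*a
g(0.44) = -3.81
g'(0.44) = 0.88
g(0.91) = -3.17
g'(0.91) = 1.82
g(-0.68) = -3.54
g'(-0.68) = -1.36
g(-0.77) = -3.41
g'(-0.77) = -1.54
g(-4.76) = 18.66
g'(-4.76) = -9.52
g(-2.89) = 4.35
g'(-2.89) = -5.78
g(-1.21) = -2.54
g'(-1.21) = -2.42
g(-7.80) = 56.84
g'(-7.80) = -15.60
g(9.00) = 77.00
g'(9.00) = 18.00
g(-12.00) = 140.00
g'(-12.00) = -24.00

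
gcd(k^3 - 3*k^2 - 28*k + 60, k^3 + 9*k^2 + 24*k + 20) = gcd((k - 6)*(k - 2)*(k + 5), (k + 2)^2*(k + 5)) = k + 5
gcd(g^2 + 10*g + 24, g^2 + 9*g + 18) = g + 6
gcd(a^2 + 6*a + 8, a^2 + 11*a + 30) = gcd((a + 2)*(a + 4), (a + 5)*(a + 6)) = 1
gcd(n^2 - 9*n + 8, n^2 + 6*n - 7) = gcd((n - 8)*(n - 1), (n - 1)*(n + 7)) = n - 1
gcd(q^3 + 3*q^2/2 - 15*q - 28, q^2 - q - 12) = q - 4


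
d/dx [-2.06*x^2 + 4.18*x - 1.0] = 4.18 - 4.12*x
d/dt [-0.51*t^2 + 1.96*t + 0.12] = 1.96 - 1.02*t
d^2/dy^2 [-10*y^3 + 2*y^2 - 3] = 4 - 60*y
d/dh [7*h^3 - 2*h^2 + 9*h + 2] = 21*h^2 - 4*h + 9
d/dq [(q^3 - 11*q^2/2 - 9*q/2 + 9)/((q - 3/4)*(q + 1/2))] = 4*(16*q^4 - 8*q^3 + 76*q^2 - 222*q + 63)/(64*q^4 - 32*q^3 - 44*q^2 + 12*q + 9)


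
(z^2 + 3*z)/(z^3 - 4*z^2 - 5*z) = (z + 3)/(z^2 - 4*z - 5)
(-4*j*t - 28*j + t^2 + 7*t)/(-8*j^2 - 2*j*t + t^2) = (t + 7)/(2*j + t)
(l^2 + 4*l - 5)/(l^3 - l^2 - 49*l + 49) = (l + 5)/(l^2 - 49)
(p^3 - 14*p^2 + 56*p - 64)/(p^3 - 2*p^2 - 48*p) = (p^2 - 6*p + 8)/(p*(p + 6))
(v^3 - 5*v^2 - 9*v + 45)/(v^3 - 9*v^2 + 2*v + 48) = (v^2 - 2*v - 15)/(v^2 - 6*v - 16)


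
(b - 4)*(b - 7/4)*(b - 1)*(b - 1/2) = b^4 - 29*b^3/4 + 129*b^2/8 - 107*b/8 + 7/2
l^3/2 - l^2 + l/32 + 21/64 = (l/2 + 1/4)*(l - 7/4)*(l - 3/4)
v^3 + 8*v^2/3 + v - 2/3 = (v - 1/3)*(v + 1)*(v + 2)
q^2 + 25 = (q - 5*I)*(q + 5*I)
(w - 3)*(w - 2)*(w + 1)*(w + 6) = w^4 + 2*w^3 - 23*w^2 + 12*w + 36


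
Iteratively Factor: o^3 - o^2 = (o)*(o^2 - o) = o*(o - 1)*(o)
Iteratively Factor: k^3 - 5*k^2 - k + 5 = (k - 5)*(k^2 - 1) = (k - 5)*(k + 1)*(k - 1)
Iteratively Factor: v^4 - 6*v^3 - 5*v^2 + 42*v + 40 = (v + 1)*(v^3 - 7*v^2 + 2*v + 40) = (v - 5)*(v + 1)*(v^2 - 2*v - 8) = (v - 5)*(v - 4)*(v + 1)*(v + 2)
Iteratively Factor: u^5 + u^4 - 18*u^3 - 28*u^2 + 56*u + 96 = (u + 2)*(u^4 - u^3 - 16*u^2 + 4*u + 48) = (u + 2)*(u + 3)*(u^3 - 4*u^2 - 4*u + 16) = (u - 4)*(u + 2)*(u + 3)*(u^2 - 4) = (u - 4)*(u - 2)*(u + 2)*(u + 3)*(u + 2)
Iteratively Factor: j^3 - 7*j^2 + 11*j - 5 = (j - 1)*(j^2 - 6*j + 5) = (j - 5)*(j - 1)*(j - 1)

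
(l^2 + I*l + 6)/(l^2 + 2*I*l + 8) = (l + 3*I)/(l + 4*I)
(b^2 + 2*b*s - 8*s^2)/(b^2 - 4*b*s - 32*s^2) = (-b + 2*s)/(-b + 8*s)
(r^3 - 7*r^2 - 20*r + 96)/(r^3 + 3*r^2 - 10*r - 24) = (r - 8)/(r + 2)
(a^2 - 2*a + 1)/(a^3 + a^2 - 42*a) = (a^2 - 2*a + 1)/(a*(a^2 + a - 42))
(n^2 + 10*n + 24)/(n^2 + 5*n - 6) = (n + 4)/(n - 1)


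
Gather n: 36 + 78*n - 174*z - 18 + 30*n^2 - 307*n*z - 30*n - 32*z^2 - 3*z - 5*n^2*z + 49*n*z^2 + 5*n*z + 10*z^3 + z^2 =n^2*(30 - 5*z) + n*(49*z^2 - 302*z + 48) + 10*z^3 - 31*z^2 - 177*z + 18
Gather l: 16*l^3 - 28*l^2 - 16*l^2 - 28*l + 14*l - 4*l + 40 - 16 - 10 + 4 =16*l^3 - 44*l^2 - 18*l + 18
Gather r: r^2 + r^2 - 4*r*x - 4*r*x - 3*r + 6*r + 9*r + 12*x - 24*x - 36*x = 2*r^2 + r*(12 - 8*x) - 48*x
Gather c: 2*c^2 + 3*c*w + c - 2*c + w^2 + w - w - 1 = 2*c^2 + c*(3*w - 1) + w^2 - 1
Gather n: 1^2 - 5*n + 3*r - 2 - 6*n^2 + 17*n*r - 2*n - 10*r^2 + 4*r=-6*n^2 + n*(17*r - 7) - 10*r^2 + 7*r - 1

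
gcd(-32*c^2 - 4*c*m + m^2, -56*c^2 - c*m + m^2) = 8*c - m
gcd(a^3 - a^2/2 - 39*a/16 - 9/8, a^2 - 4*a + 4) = a - 2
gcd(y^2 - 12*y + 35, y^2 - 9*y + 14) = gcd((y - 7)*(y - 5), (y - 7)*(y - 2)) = y - 7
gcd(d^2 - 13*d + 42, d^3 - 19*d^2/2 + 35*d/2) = d - 7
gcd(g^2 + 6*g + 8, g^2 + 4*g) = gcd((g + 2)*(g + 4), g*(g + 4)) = g + 4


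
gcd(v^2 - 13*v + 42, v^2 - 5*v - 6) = v - 6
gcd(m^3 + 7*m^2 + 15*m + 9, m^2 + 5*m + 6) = m + 3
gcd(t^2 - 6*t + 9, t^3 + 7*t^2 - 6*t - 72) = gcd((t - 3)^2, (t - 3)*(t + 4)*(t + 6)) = t - 3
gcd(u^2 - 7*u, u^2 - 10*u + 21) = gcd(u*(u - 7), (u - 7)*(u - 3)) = u - 7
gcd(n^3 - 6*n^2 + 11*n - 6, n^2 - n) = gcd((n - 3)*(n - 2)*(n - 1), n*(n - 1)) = n - 1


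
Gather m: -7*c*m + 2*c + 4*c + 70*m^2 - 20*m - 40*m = 6*c + 70*m^2 + m*(-7*c - 60)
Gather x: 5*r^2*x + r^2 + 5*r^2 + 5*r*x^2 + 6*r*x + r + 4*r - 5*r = 6*r^2 + 5*r*x^2 + x*(5*r^2 + 6*r)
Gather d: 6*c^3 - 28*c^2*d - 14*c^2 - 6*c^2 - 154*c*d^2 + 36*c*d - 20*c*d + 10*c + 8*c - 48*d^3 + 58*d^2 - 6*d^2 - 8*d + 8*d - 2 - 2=6*c^3 - 20*c^2 + 18*c - 48*d^3 + d^2*(52 - 154*c) + d*(-28*c^2 + 16*c) - 4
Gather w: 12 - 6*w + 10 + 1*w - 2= 20 - 5*w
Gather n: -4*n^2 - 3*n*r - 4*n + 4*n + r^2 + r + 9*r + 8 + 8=-4*n^2 - 3*n*r + r^2 + 10*r + 16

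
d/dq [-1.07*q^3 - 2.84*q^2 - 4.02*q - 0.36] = -3.21*q^2 - 5.68*q - 4.02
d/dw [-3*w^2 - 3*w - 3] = -6*w - 3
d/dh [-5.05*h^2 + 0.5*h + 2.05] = 0.5 - 10.1*h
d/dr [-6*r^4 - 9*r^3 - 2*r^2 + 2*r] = -24*r^3 - 27*r^2 - 4*r + 2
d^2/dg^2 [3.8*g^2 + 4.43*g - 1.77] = 7.60000000000000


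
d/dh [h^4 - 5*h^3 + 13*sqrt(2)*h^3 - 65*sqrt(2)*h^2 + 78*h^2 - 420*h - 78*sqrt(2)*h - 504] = 4*h^3 - 15*h^2 + 39*sqrt(2)*h^2 - 130*sqrt(2)*h + 156*h - 420 - 78*sqrt(2)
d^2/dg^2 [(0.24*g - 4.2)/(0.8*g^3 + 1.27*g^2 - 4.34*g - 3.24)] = (0.9216*g^5 - 30.79296*g^4 - 65.834448*g^3 + 54.31428*g^2 + 79.504272*g - 199.532928)/(0.512*g^9 + 2.4384*g^8 - 4.46184*g^7 - 30.629057*g^6 + 4.454442*g^5 + 123.581928*g^4 + 50.597128*g^3 - 143.086176*g^2 - 136.678752*g - 34.012224)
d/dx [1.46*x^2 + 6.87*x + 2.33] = 2.92*x + 6.87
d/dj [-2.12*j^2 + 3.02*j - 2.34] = 3.02 - 4.24*j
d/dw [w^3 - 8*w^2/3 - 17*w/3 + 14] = 3*w^2 - 16*w/3 - 17/3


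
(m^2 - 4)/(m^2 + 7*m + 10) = (m - 2)/(m + 5)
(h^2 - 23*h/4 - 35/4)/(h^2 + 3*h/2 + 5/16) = 4*(h - 7)/(4*h + 1)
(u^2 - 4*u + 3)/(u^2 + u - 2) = (u - 3)/(u + 2)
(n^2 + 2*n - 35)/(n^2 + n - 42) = (n - 5)/(n - 6)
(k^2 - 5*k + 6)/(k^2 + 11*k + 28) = (k^2 - 5*k + 6)/(k^2 + 11*k + 28)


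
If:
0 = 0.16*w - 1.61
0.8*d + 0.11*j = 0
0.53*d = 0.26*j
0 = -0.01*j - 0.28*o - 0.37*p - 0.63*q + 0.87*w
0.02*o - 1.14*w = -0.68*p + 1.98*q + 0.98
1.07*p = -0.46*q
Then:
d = 0.00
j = 0.00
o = 39.89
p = 2.20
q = -5.13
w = 10.06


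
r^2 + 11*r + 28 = (r + 4)*(r + 7)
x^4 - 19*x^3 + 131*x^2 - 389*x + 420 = (x - 7)*(x - 5)*(x - 4)*(x - 3)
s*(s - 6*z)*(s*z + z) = s^3*z - 6*s^2*z^2 + s^2*z - 6*s*z^2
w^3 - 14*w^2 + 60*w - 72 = (w - 6)^2*(w - 2)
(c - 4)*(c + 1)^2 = c^3 - 2*c^2 - 7*c - 4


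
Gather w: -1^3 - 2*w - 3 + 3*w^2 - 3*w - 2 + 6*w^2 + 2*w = 9*w^2 - 3*w - 6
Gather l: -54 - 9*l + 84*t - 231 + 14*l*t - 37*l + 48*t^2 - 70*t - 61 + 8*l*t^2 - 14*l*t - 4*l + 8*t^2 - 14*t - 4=l*(8*t^2 - 50) + 56*t^2 - 350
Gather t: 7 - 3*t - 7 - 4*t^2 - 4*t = -4*t^2 - 7*t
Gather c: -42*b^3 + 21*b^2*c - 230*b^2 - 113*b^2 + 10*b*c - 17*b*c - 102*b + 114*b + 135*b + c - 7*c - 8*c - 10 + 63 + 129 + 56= -42*b^3 - 343*b^2 + 147*b + c*(21*b^2 - 7*b - 14) + 238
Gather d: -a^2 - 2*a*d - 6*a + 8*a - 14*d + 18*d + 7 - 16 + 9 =-a^2 + 2*a + d*(4 - 2*a)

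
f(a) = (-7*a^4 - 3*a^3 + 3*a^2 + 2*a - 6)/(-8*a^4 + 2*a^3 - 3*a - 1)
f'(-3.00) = -0.05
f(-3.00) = 0.68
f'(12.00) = 0.00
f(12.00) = 0.92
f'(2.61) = -0.03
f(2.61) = 1.04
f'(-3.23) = -0.05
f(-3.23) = 0.69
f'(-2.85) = -0.06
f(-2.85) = 0.67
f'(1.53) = -0.00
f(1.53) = 1.07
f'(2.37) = -0.03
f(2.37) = 1.05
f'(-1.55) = 0.12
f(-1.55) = 0.62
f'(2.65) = -0.03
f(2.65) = 1.04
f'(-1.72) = 0.02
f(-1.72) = 0.61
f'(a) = (32*a^3 - 6*a^2 + 3)*(-7*a^4 - 3*a^3 + 3*a^2 + 2*a - 6)/(-8*a^4 + 2*a^3 - 3*a - 1)^2 + (-28*a^3 - 9*a^2 + 6*a + 2)/(-8*a^4 + 2*a^3 - 3*a - 1) = (-38*a^6 + 48*a^5 + 105*a^4 - 154*a^3 + 36*a^2 - 6*a - 20)/(64*a^8 - 32*a^7 + 4*a^6 + 48*a^5 + 4*a^4 - 4*a^3 + 9*a^2 + 6*a + 1)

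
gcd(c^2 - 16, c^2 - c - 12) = c - 4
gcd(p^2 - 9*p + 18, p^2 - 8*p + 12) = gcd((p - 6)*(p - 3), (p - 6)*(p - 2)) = p - 6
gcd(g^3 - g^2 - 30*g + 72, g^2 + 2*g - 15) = g - 3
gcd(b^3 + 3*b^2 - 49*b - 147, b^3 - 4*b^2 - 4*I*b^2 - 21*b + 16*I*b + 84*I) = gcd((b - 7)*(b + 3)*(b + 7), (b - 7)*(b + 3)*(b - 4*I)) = b^2 - 4*b - 21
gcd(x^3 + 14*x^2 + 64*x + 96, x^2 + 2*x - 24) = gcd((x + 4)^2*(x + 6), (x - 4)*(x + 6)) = x + 6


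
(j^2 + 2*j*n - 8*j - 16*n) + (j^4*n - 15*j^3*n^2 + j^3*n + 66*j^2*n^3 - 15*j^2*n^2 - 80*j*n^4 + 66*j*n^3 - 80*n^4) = j^4*n - 15*j^3*n^2 + j^3*n + 66*j^2*n^3 - 15*j^2*n^2 + j^2 - 80*j*n^4 + 66*j*n^3 + 2*j*n - 8*j - 80*n^4 - 16*n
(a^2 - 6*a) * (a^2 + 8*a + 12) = a^4 + 2*a^3 - 36*a^2 - 72*a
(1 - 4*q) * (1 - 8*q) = 32*q^2 - 12*q + 1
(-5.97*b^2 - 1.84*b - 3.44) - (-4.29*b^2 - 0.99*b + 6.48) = -1.68*b^2 - 0.85*b - 9.92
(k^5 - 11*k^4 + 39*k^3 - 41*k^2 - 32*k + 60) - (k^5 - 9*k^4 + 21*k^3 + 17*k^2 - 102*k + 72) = -2*k^4 + 18*k^3 - 58*k^2 + 70*k - 12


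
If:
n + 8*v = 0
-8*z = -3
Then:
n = -8*v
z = 3/8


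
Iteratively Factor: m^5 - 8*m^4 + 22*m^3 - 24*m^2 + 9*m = (m)*(m^4 - 8*m^3 + 22*m^2 - 24*m + 9) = m*(m - 1)*(m^3 - 7*m^2 + 15*m - 9) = m*(m - 3)*(m - 1)*(m^2 - 4*m + 3) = m*(m - 3)^2*(m - 1)*(m - 1)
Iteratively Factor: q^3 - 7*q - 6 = (q + 2)*(q^2 - 2*q - 3) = (q - 3)*(q + 2)*(q + 1)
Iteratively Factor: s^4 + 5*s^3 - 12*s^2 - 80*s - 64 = (s - 4)*(s^3 + 9*s^2 + 24*s + 16) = (s - 4)*(s + 1)*(s^2 + 8*s + 16) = (s - 4)*(s + 1)*(s + 4)*(s + 4)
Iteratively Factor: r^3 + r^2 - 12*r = (r)*(r^2 + r - 12) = r*(r - 3)*(r + 4)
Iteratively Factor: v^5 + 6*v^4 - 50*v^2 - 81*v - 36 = (v - 3)*(v^4 + 9*v^3 + 27*v^2 + 31*v + 12) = (v - 3)*(v + 1)*(v^3 + 8*v^2 + 19*v + 12) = (v - 3)*(v + 1)*(v + 4)*(v^2 + 4*v + 3) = (v - 3)*(v + 1)^2*(v + 4)*(v + 3)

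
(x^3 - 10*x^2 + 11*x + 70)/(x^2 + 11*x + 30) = (x^3 - 10*x^2 + 11*x + 70)/(x^2 + 11*x + 30)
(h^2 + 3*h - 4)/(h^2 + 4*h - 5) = (h + 4)/(h + 5)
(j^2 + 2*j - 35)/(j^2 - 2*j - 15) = (j + 7)/(j + 3)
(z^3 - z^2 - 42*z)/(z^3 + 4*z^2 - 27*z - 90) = z*(z - 7)/(z^2 - 2*z - 15)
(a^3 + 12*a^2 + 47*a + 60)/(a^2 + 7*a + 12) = a + 5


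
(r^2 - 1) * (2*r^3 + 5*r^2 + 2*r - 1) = 2*r^5 + 5*r^4 - 6*r^2 - 2*r + 1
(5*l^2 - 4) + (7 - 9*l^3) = -9*l^3 + 5*l^2 + 3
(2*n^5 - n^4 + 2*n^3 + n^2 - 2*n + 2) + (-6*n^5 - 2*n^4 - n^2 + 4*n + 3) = -4*n^5 - 3*n^4 + 2*n^3 + 2*n + 5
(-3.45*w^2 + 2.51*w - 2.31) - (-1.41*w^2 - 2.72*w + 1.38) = -2.04*w^2 + 5.23*w - 3.69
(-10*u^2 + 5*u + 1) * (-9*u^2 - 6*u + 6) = 90*u^4 + 15*u^3 - 99*u^2 + 24*u + 6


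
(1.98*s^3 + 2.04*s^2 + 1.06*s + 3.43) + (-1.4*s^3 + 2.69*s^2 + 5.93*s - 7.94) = 0.58*s^3 + 4.73*s^2 + 6.99*s - 4.51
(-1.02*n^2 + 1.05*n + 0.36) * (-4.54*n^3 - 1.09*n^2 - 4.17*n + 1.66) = 4.6308*n^5 - 3.6552*n^4 + 1.4745*n^3 - 6.4641*n^2 + 0.2418*n + 0.5976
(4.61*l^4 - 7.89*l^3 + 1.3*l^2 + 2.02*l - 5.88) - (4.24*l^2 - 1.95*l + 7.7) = 4.61*l^4 - 7.89*l^3 - 2.94*l^2 + 3.97*l - 13.58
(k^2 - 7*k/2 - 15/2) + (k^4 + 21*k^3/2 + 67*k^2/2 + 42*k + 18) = k^4 + 21*k^3/2 + 69*k^2/2 + 77*k/2 + 21/2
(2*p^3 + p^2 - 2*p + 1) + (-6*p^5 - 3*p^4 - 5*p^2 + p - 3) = -6*p^5 - 3*p^4 + 2*p^3 - 4*p^2 - p - 2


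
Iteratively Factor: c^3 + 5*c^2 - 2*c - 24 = (c + 3)*(c^2 + 2*c - 8) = (c + 3)*(c + 4)*(c - 2)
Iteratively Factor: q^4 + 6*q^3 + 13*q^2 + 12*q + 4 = (q + 2)*(q^3 + 4*q^2 + 5*q + 2) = (q + 2)^2*(q^2 + 2*q + 1) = (q + 1)*(q + 2)^2*(q + 1)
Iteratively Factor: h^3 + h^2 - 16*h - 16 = (h - 4)*(h^2 + 5*h + 4) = (h - 4)*(h + 1)*(h + 4)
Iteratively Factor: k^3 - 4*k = (k - 2)*(k^2 + 2*k) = (k - 2)*(k + 2)*(k)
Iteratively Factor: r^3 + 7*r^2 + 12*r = (r)*(r^2 + 7*r + 12) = r*(r + 3)*(r + 4)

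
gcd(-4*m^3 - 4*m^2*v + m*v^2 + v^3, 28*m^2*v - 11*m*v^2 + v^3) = 1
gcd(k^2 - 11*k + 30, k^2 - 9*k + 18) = k - 6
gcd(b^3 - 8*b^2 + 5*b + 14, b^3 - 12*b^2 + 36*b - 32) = b - 2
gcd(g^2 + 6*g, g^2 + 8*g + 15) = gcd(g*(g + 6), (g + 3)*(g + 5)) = 1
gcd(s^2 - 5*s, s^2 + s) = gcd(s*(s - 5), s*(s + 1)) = s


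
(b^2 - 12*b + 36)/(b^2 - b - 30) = (b - 6)/(b + 5)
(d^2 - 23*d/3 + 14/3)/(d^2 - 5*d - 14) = (d - 2/3)/(d + 2)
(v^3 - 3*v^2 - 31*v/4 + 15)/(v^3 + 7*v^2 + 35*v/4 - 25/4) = (2*v^2 - 11*v + 12)/(2*v^2 + 9*v - 5)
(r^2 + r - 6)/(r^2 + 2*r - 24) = (r^2 + r - 6)/(r^2 + 2*r - 24)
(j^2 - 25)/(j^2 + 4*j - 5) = (j - 5)/(j - 1)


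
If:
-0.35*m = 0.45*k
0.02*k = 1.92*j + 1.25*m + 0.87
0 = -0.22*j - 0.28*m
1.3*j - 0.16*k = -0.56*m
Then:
No Solution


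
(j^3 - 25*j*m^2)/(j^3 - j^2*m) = (j^2 - 25*m^2)/(j*(j - m))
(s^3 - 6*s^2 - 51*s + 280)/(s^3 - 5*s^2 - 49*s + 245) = (s - 8)/(s - 7)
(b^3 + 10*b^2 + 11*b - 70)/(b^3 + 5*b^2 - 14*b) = (b + 5)/b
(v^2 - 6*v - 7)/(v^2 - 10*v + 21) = (v + 1)/(v - 3)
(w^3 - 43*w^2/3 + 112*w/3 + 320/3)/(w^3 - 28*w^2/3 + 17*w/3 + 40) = (w - 8)/(w - 3)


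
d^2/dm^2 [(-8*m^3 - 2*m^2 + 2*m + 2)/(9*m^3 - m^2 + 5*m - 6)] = 4*(-117*m^6 + 783*m^5 - 702*m^4 - 575*m^3 + 840*m^2 - 303*m + 13)/(729*m^9 - 243*m^8 + 1242*m^7 - 1729*m^6 + 1014*m^5 - 1713*m^4 + 1277*m^3 - 558*m^2 + 540*m - 216)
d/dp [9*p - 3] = 9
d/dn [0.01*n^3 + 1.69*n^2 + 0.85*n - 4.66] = 0.03*n^2 + 3.38*n + 0.85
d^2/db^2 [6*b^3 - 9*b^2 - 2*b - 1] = 36*b - 18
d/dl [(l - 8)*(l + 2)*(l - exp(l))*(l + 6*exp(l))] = (1 - exp(l))*(l - 8)*(l + 2)*(l + 6*exp(l)) + (l - 8)*(l + 2)*(l - exp(l))*(6*exp(l) + 1) + (l - 8)*(l - exp(l))*(l + 6*exp(l)) + (l + 2)*(l - exp(l))*(l + 6*exp(l))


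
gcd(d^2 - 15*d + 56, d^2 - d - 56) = d - 8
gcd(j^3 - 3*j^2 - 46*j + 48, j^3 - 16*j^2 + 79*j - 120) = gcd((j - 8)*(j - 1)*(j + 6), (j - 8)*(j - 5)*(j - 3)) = j - 8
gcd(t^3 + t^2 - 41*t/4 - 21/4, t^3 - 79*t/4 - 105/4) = t + 7/2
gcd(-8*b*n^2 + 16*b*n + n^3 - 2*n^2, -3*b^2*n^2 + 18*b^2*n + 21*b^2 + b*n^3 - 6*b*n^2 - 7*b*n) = 1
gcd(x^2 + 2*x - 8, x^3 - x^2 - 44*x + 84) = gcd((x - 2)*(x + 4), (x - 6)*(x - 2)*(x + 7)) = x - 2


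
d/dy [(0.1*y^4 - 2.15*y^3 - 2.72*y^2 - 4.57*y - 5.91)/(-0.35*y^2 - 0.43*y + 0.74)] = (-0.07*y^5 + 0.623499999999999*y^4 + 2.145*y^3 - 5.2029*y^2 - 8.1626*y - 5.9231)/(0.1225*y^4 + 0.301*y^3 - 0.3331*y^2 - 0.6364*y + 0.5476)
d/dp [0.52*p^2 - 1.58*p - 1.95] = 1.04*p - 1.58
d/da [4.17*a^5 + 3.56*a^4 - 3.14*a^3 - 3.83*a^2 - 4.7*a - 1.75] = 20.85*a^4 + 14.24*a^3 - 9.42*a^2 - 7.66*a - 4.7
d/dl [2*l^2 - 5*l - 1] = 4*l - 5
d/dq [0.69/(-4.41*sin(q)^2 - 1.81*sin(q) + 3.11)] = (6.0858*sin(q) + 1.2489)*cos(q)/(4.41*sin(q)^2 + 1.81*sin(q) - 3.11)^2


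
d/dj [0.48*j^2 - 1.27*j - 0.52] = 0.96*j - 1.27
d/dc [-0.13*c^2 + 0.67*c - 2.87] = 0.67 - 0.26*c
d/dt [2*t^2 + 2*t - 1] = 4*t + 2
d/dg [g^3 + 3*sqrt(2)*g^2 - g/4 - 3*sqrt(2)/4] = 3*g^2 + 6*sqrt(2)*g - 1/4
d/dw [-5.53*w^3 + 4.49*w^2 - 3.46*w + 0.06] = -16.59*w^2 + 8.98*w - 3.46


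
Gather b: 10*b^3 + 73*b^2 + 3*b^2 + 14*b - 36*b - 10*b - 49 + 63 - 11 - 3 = 10*b^3 + 76*b^2 - 32*b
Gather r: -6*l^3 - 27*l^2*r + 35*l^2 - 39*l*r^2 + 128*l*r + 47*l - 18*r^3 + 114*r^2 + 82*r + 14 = -6*l^3 + 35*l^2 + 47*l - 18*r^3 + r^2*(114 - 39*l) + r*(-27*l^2 + 128*l + 82) + 14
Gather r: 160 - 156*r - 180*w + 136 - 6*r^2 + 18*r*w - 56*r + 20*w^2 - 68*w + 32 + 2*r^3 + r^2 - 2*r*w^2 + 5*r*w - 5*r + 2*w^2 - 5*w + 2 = 2*r^3 - 5*r^2 + r*(-2*w^2 + 23*w - 217) + 22*w^2 - 253*w + 330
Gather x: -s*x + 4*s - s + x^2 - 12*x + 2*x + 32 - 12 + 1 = 3*s + x^2 + x*(-s - 10) + 21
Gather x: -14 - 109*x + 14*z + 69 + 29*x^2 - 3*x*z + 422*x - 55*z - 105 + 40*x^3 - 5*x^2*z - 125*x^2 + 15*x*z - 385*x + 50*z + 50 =40*x^3 + x^2*(-5*z - 96) + x*(12*z - 72) + 9*z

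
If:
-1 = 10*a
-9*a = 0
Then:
No Solution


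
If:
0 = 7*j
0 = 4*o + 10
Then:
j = 0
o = -5/2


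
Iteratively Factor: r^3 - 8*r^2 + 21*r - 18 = (r - 2)*(r^2 - 6*r + 9) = (r - 3)*(r - 2)*(r - 3)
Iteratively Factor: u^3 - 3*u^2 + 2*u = (u - 2)*(u^2 - u) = (u - 2)*(u - 1)*(u)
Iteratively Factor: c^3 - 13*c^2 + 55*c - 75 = (c - 5)*(c^2 - 8*c + 15) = (c - 5)*(c - 3)*(c - 5)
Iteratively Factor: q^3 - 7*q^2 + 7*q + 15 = (q + 1)*(q^2 - 8*q + 15) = (q - 5)*(q + 1)*(q - 3)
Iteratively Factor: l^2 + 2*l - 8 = (l - 2)*(l + 4)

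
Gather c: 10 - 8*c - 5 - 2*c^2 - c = -2*c^2 - 9*c + 5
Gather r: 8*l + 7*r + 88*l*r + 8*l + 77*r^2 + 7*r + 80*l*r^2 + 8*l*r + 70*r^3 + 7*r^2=16*l + 70*r^3 + r^2*(80*l + 84) + r*(96*l + 14)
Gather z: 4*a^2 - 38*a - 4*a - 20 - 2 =4*a^2 - 42*a - 22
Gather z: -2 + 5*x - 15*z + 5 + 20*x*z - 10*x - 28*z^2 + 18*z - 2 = -5*x - 28*z^2 + z*(20*x + 3) + 1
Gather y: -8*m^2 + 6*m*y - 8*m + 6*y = -8*m^2 - 8*m + y*(6*m + 6)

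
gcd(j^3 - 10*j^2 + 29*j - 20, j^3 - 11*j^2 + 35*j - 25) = j^2 - 6*j + 5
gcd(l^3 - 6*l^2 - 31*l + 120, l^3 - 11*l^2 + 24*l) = l^2 - 11*l + 24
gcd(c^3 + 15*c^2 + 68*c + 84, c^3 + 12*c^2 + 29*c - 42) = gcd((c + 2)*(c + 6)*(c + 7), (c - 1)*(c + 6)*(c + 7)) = c^2 + 13*c + 42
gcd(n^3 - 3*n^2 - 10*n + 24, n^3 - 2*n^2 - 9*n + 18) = n^2 + n - 6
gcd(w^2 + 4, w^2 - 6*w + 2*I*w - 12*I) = w + 2*I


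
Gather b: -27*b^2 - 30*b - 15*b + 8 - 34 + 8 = -27*b^2 - 45*b - 18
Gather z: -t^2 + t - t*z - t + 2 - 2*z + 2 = -t^2 + z*(-t - 2) + 4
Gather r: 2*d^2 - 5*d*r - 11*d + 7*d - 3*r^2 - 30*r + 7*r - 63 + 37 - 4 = 2*d^2 - 4*d - 3*r^2 + r*(-5*d - 23) - 30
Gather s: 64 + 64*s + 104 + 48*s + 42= 112*s + 210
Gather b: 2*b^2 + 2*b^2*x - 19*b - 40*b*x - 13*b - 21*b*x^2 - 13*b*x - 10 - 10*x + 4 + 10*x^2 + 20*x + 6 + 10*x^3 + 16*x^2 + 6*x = b^2*(2*x + 2) + b*(-21*x^2 - 53*x - 32) + 10*x^3 + 26*x^2 + 16*x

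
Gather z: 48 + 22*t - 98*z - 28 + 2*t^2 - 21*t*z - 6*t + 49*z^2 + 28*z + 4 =2*t^2 + 16*t + 49*z^2 + z*(-21*t - 70) + 24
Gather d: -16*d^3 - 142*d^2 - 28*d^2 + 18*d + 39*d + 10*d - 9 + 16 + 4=-16*d^3 - 170*d^2 + 67*d + 11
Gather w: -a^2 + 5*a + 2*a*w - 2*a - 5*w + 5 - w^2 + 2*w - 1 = -a^2 + 3*a - w^2 + w*(2*a - 3) + 4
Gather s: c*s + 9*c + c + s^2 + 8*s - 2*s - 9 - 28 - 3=10*c + s^2 + s*(c + 6) - 40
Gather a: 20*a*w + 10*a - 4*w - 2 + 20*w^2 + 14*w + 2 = a*(20*w + 10) + 20*w^2 + 10*w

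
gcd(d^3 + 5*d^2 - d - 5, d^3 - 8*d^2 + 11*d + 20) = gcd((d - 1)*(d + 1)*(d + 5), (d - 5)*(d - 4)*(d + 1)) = d + 1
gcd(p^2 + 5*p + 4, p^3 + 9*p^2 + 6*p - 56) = p + 4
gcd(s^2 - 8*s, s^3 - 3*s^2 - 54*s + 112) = s - 8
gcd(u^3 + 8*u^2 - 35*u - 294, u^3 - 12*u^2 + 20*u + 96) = u - 6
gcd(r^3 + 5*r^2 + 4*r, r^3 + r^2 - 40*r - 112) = r + 4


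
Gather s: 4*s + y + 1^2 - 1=4*s + y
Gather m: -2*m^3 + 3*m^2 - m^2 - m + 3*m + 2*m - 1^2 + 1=-2*m^3 + 2*m^2 + 4*m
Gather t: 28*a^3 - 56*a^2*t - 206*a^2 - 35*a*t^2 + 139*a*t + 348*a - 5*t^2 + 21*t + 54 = 28*a^3 - 206*a^2 + 348*a + t^2*(-35*a - 5) + t*(-56*a^2 + 139*a + 21) + 54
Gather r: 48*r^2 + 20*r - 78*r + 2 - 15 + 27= 48*r^2 - 58*r + 14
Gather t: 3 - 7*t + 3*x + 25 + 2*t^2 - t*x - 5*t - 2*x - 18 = 2*t^2 + t*(-x - 12) + x + 10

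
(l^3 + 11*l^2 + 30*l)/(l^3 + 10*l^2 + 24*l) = (l + 5)/(l + 4)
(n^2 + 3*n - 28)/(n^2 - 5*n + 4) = (n + 7)/(n - 1)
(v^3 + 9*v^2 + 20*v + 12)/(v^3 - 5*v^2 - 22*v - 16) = (v + 6)/(v - 8)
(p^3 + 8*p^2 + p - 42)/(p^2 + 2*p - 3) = (p^2 + 5*p - 14)/(p - 1)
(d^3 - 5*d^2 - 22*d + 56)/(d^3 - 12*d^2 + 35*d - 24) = (d^3 - 5*d^2 - 22*d + 56)/(d^3 - 12*d^2 + 35*d - 24)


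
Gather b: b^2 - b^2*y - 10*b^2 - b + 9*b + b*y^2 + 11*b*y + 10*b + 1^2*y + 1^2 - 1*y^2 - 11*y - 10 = b^2*(-y - 9) + b*(y^2 + 11*y + 18) - y^2 - 10*y - 9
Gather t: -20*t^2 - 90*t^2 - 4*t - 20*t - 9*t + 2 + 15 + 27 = -110*t^2 - 33*t + 44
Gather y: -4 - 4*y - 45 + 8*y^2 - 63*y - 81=8*y^2 - 67*y - 130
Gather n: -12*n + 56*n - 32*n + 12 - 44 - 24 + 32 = 12*n - 24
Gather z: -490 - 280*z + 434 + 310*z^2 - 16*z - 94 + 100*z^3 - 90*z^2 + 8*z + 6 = 100*z^3 + 220*z^2 - 288*z - 144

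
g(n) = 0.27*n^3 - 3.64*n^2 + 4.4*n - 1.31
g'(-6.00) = 77.24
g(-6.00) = -217.07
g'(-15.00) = 295.85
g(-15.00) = -1797.56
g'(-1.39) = 16.08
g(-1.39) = -15.18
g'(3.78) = -11.54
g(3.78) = -22.11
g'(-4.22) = 49.55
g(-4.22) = -104.99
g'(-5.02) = 61.36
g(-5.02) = -149.28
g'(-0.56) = 8.73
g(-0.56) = -4.96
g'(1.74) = -5.81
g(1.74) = -3.25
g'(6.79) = -7.69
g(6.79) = -54.73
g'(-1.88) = 20.95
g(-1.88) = -24.24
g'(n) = 0.81*n^2 - 7.28*n + 4.4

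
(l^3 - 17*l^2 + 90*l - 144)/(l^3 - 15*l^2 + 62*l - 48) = (l - 3)/(l - 1)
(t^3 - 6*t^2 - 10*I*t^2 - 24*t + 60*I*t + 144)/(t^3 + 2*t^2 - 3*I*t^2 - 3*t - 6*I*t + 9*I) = (t^3 + t^2*(-6 - 10*I) + t*(-24 + 60*I) + 144)/(t^3 + t^2*(2 - 3*I) + t*(-3 - 6*I) + 9*I)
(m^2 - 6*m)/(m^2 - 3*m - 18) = m/(m + 3)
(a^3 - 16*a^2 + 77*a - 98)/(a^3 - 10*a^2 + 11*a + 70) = (a^2 - 9*a + 14)/(a^2 - 3*a - 10)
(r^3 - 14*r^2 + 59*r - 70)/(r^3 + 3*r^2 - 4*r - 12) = (r^2 - 12*r + 35)/(r^2 + 5*r + 6)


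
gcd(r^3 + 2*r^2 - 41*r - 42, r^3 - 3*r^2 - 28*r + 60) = r - 6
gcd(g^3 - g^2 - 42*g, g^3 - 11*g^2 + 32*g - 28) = g - 7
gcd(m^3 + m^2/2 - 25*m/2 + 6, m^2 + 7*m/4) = 1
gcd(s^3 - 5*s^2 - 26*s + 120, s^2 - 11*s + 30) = s - 6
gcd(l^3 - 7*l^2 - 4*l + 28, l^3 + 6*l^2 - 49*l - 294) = l - 7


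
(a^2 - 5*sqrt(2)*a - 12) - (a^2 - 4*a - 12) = -5*sqrt(2)*a + 4*a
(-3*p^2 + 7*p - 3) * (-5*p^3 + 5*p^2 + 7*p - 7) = 15*p^5 - 50*p^4 + 29*p^3 + 55*p^2 - 70*p + 21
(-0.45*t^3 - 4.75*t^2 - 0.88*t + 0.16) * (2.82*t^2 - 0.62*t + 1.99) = -1.269*t^5 - 13.116*t^4 - 0.4321*t^3 - 8.4557*t^2 - 1.8504*t + 0.3184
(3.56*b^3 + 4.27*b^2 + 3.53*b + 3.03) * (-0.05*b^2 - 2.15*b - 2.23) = -0.178*b^5 - 7.8675*b^4 - 17.2958*b^3 - 17.2631*b^2 - 14.3864*b - 6.7569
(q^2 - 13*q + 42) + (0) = q^2 - 13*q + 42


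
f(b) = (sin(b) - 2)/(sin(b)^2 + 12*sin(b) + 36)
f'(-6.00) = 0.04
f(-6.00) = -0.04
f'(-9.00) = -0.05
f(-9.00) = -0.08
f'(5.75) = 0.05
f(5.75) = -0.08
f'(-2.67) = -0.05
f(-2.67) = -0.08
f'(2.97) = -0.04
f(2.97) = -0.05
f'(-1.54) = 0.00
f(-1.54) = -0.12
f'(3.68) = -0.05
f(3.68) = -0.08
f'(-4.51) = -0.01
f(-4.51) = -0.02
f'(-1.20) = 0.03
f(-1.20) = -0.11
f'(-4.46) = -0.01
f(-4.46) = -0.02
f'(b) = (-2*sin(b)*cos(b) - 12*cos(b))*(sin(b) - 2)/(sin(b)^2 + 12*sin(b) + 36)^2 + cos(b)/(sin(b)^2 + 12*sin(b) + 36)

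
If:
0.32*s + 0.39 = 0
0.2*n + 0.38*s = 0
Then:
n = 2.32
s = -1.22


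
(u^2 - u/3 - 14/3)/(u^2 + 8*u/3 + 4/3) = (3*u - 7)/(3*u + 2)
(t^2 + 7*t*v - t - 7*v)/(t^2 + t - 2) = (t + 7*v)/(t + 2)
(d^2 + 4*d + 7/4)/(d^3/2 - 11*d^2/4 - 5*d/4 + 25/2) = (4*d^2 + 16*d + 7)/(2*d^3 - 11*d^2 - 5*d + 50)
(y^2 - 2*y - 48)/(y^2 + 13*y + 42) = (y - 8)/(y + 7)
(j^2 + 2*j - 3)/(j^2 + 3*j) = (j - 1)/j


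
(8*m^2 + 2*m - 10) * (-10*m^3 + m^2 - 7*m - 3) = -80*m^5 - 12*m^4 + 46*m^3 - 48*m^2 + 64*m + 30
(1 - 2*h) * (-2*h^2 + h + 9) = 4*h^3 - 4*h^2 - 17*h + 9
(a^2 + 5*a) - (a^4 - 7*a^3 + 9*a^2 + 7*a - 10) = -a^4 + 7*a^3 - 8*a^2 - 2*a + 10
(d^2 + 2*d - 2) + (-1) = d^2 + 2*d - 3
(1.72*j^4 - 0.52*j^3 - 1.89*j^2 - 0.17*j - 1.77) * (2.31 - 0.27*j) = -0.4644*j^5 + 4.1136*j^4 - 0.6909*j^3 - 4.32*j^2 + 0.0852*j - 4.0887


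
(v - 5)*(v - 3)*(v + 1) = v^3 - 7*v^2 + 7*v + 15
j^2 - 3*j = j*(j - 3)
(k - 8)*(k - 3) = k^2 - 11*k + 24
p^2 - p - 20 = (p - 5)*(p + 4)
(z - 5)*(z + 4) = z^2 - z - 20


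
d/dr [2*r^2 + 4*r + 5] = 4*r + 4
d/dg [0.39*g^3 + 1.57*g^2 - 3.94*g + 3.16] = 1.17*g^2 + 3.14*g - 3.94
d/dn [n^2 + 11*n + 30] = 2*n + 11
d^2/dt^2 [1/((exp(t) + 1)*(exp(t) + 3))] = 4*(exp(3*t) + 3*exp(2*t) + exp(t) - 3)*exp(t)/(exp(6*t) + 12*exp(5*t) + 57*exp(4*t) + 136*exp(3*t) + 171*exp(2*t) + 108*exp(t) + 27)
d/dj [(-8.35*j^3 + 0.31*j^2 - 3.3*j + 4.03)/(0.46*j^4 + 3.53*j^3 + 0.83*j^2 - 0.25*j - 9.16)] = (3.841*j^6 - 0.285200000000003*j^5 - 3.4708*j^4 + 20.0578*j^3 + 189.4418*j^2 - 12.369*j + 31.2355)/(0.2116*j^8 + 3.2476*j^7 + 13.2245*j^6 + 5.6298*j^5 - 9.5033*j^4 - 65.0846*j^3 - 15.1431*j^2 + 4.58*j + 83.9056)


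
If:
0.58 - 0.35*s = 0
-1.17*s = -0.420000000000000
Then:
No Solution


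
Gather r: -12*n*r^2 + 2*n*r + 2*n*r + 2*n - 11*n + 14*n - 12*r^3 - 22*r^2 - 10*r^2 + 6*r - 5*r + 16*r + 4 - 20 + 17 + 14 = 5*n - 12*r^3 + r^2*(-12*n - 32) + r*(4*n + 17) + 15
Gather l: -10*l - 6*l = -16*l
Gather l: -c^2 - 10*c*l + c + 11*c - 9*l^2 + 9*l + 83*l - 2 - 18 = -c^2 + 12*c - 9*l^2 + l*(92 - 10*c) - 20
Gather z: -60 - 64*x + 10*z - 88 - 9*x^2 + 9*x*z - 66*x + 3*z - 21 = -9*x^2 - 130*x + z*(9*x + 13) - 169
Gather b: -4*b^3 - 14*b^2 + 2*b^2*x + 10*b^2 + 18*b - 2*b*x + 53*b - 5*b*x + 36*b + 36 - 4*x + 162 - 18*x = -4*b^3 + b^2*(2*x - 4) + b*(107 - 7*x) - 22*x + 198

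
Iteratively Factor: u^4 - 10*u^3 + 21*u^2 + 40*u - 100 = (u - 5)*(u^3 - 5*u^2 - 4*u + 20) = (u - 5)*(u + 2)*(u^2 - 7*u + 10) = (u - 5)^2*(u + 2)*(u - 2)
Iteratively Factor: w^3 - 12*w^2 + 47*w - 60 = (w - 5)*(w^2 - 7*w + 12) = (w - 5)*(w - 3)*(w - 4)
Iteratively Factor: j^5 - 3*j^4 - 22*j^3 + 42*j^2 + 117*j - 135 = (j - 1)*(j^4 - 2*j^3 - 24*j^2 + 18*j + 135) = (j - 5)*(j - 1)*(j^3 + 3*j^2 - 9*j - 27) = (j - 5)*(j - 3)*(j - 1)*(j^2 + 6*j + 9) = (j - 5)*(j - 3)*(j - 1)*(j + 3)*(j + 3)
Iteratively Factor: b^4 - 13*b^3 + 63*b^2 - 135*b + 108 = (b - 3)*(b^3 - 10*b^2 + 33*b - 36) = (b - 4)*(b - 3)*(b^2 - 6*b + 9) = (b - 4)*(b - 3)^2*(b - 3)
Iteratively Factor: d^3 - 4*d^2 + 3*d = (d - 3)*(d^2 - d) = (d - 3)*(d - 1)*(d)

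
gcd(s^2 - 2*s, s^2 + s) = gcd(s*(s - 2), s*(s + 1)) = s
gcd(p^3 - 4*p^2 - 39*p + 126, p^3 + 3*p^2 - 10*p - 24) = p - 3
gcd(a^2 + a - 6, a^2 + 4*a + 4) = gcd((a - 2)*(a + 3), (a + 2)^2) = 1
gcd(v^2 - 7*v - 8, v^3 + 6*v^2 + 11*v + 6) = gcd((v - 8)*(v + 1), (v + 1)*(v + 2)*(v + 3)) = v + 1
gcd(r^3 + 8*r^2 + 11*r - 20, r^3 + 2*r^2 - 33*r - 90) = r + 5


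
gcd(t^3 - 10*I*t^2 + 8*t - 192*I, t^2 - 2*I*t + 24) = t^2 - 2*I*t + 24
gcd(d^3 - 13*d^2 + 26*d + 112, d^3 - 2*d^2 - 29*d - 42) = d^2 - 5*d - 14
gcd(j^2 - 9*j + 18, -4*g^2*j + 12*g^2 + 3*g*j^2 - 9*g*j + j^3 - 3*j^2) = j - 3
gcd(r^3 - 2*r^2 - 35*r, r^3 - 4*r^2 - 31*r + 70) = r^2 - 2*r - 35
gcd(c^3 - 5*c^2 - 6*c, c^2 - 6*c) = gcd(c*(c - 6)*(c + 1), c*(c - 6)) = c^2 - 6*c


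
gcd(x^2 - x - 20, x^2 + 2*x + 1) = 1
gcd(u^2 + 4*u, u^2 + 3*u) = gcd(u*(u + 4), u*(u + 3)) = u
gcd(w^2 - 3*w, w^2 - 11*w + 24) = w - 3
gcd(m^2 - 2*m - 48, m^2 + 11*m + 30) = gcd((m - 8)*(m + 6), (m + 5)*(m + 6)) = m + 6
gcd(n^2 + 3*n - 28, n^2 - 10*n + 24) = n - 4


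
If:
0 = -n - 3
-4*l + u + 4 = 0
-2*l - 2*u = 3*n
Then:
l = 17/10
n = -3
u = 14/5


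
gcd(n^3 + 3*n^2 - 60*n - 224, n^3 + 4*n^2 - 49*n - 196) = n^2 + 11*n + 28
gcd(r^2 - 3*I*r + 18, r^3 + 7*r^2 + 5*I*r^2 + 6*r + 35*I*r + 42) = 1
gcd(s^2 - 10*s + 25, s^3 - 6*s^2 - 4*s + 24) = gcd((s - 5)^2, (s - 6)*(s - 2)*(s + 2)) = 1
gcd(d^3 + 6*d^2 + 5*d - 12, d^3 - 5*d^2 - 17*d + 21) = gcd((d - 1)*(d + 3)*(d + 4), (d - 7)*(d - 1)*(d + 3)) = d^2 + 2*d - 3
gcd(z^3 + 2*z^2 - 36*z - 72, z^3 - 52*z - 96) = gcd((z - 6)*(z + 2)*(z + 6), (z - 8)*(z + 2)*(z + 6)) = z^2 + 8*z + 12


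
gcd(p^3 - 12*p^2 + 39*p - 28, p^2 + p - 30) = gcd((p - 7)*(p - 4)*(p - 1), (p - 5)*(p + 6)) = 1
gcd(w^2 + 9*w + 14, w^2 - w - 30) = 1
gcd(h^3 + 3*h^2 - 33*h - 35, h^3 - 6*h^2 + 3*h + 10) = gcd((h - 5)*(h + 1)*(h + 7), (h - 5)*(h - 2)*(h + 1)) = h^2 - 4*h - 5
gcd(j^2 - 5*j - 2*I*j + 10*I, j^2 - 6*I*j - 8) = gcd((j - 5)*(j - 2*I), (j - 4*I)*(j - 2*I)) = j - 2*I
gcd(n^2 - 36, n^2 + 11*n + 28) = 1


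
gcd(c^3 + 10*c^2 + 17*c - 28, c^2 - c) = c - 1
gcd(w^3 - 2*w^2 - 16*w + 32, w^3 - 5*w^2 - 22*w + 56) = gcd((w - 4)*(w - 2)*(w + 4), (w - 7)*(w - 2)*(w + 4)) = w^2 + 2*w - 8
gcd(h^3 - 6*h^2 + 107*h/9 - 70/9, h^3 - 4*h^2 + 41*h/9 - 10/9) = h^2 - 11*h/3 + 10/3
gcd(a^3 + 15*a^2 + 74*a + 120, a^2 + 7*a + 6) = a + 6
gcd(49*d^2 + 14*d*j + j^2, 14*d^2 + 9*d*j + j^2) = 7*d + j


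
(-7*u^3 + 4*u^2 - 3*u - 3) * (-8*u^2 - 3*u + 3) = 56*u^5 - 11*u^4 - 9*u^3 + 45*u^2 - 9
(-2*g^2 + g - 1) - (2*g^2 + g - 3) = 2 - 4*g^2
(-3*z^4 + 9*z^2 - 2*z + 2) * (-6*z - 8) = 18*z^5 + 24*z^4 - 54*z^3 - 60*z^2 + 4*z - 16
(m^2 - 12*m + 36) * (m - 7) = m^3 - 19*m^2 + 120*m - 252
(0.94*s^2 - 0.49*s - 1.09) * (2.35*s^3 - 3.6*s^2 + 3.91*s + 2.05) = 2.209*s^5 - 4.5355*s^4 + 2.8779*s^3 + 3.9351*s^2 - 5.2664*s - 2.2345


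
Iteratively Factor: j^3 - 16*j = (j)*(j^2 - 16) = j*(j + 4)*(j - 4)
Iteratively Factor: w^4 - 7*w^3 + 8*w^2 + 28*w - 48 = (w - 3)*(w^3 - 4*w^2 - 4*w + 16) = (w - 4)*(w - 3)*(w^2 - 4) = (w - 4)*(w - 3)*(w + 2)*(w - 2)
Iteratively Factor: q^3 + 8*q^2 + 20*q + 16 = (q + 2)*(q^2 + 6*q + 8) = (q + 2)*(q + 4)*(q + 2)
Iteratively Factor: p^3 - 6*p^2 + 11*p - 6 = (p - 2)*(p^2 - 4*p + 3) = (p - 3)*(p - 2)*(p - 1)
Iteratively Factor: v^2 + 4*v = (v)*(v + 4)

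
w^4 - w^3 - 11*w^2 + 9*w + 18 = (w - 3)*(w - 2)*(w + 1)*(w + 3)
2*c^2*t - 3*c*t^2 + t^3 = t*(-2*c + t)*(-c + t)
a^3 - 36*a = a*(a - 6)*(a + 6)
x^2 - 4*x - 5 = (x - 5)*(x + 1)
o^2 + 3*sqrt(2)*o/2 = o*(o + 3*sqrt(2)/2)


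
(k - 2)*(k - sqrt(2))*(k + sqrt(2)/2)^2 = k^4 - 2*k^3 - 3*k^2/2 - sqrt(2)*k/2 + 3*k + sqrt(2)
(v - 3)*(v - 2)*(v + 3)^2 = v^4 + v^3 - 15*v^2 - 9*v + 54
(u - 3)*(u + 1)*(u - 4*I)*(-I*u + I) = -I*u^4 - 4*u^3 + 3*I*u^3 + 12*u^2 + I*u^2 + 4*u - 3*I*u - 12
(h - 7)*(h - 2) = h^2 - 9*h + 14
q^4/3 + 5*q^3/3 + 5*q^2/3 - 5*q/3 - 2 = (q/3 + 1)*(q - 1)*(q + 1)*(q + 2)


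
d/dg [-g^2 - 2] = -2*g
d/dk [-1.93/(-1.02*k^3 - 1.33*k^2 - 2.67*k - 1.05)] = (-5.9058*k^2 - 5.1338*k - 5.1531)/(1.02*k^3 + 1.33*k^2 + 2.67*k + 1.05)^2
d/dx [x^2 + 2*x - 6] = 2*x + 2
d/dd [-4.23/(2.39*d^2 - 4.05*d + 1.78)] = (20.2194*d - 17.1315)/(2.39*d^2 - 4.05*d + 1.78)^2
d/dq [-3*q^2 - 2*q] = -6*q - 2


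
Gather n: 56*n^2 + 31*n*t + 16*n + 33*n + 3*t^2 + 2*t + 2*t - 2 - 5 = 56*n^2 + n*(31*t + 49) + 3*t^2 + 4*t - 7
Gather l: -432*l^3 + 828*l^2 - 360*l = -432*l^3 + 828*l^2 - 360*l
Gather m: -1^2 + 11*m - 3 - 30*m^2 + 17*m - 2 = -30*m^2 + 28*m - 6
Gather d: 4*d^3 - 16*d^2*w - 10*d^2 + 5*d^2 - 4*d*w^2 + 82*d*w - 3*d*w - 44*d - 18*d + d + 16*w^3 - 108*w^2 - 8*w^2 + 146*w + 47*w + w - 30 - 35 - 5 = 4*d^3 + d^2*(-16*w - 5) + d*(-4*w^2 + 79*w - 61) + 16*w^3 - 116*w^2 + 194*w - 70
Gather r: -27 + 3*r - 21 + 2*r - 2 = 5*r - 50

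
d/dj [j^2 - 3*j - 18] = 2*j - 3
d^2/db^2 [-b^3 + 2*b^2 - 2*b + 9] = 4 - 6*b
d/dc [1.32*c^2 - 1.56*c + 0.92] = 2.64*c - 1.56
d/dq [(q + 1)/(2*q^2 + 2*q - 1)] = (-2*q^2 - 4*q - 3)/(4*q^4 + 8*q^3 - 4*q + 1)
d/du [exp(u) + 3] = exp(u)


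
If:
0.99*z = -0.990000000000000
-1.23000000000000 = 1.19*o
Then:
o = -1.03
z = -1.00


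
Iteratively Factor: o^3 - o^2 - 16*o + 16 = (o - 1)*(o^2 - 16) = (o - 1)*(o + 4)*(o - 4)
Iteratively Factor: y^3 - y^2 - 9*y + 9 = (y + 3)*(y^2 - 4*y + 3) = (y - 3)*(y + 3)*(y - 1)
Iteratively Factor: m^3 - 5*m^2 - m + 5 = (m + 1)*(m^2 - 6*m + 5) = (m - 5)*(m + 1)*(m - 1)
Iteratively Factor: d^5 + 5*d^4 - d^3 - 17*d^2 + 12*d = (d + 3)*(d^4 + 2*d^3 - 7*d^2 + 4*d) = (d - 1)*(d + 3)*(d^3 + 3*d^2 - 4*d) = (d - 1)^2*(d + 3)*(d^2 + 4*d) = (d - 1)^2*(d + 3)*(d + 4)*(d)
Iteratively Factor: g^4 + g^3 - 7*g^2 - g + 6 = (g + 1)*(g^3 - 7*g + 6) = (g - 2)*(g + 1)*(g^2 + 2*g - 3) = (g - 2)*(g - 1)*(g + 1)*(g + 3)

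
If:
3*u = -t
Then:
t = -3*u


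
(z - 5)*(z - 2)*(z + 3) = z^3 - 4*z^2 - 11*z + 30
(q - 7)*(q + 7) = q^2 - 49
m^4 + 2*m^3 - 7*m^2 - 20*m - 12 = (m - 3)*(m + 1)*(m + 2)^2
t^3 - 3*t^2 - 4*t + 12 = (t - 3)*(t - 2)*(t + 2)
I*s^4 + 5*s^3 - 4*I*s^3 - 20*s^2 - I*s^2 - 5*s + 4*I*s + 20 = (s - 4)*(s + 1)*(s - 5*I)*(I*s - I)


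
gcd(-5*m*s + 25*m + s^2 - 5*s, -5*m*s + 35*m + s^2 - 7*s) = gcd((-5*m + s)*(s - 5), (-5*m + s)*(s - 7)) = -5*m + s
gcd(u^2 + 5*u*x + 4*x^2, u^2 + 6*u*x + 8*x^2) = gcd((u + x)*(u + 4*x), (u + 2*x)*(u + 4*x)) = u + 4*x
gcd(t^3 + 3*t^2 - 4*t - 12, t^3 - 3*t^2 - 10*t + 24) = t^2 + t - 6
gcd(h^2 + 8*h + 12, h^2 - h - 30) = 1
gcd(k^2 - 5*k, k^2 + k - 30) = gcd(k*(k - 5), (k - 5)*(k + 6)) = k - 5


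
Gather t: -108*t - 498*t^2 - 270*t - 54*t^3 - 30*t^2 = -54*t^3 - 528*t^2 - 378*t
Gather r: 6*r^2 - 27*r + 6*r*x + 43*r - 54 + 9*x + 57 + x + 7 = 6*r^2 + r*(6*x + 16) + 10*x + 10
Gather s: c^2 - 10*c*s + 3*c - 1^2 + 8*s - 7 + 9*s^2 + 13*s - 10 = c^2 + 3*c + 9*s^2 + s*(21 - 10*c) - 18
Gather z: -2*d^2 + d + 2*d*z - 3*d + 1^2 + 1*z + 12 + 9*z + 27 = -2*d^2 - 2*d + z*(2*d + 10) + 40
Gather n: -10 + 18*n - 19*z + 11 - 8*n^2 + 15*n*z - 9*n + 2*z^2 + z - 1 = -8*n^2 + n*(15*z + 9) + 2*z^2 - 18*z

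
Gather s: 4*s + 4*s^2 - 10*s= 4*s^2 - 6*s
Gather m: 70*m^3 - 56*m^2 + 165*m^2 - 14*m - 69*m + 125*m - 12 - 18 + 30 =70*m^3 + 109*m^2 + 42*m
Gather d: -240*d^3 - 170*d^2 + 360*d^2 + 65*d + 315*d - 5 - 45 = -240*d^3 + 190*d^2 + 380*d - 50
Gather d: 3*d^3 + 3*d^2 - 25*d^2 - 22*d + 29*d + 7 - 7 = 3*d^3 - 22*d^2 + 7*d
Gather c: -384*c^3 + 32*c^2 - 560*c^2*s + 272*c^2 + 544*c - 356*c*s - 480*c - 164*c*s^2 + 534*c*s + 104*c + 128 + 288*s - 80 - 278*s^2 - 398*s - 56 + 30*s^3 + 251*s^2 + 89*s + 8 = -384*c^3 + c^2*(304 - 560*s) + c*(-164*s^2 + 178*s + 168) + 30*s^3 - 27*s^2 - 21*s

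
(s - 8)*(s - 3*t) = s^2 - 3*s*t - 8*s + 24*t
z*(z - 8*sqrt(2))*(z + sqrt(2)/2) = z^3 - 15*sqrt(2)*z^2/2 - 8*z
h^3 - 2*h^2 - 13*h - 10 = (h - 5)*(h + 1)*(h + 2)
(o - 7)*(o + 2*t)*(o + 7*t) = o^3 + 9*o^2*t - 7*o^2 + 14*o*t^2 - 63*o*t - 98*t^2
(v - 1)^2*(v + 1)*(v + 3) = v^4 + 2*v^3 - 4*v^2 - 2*v + 3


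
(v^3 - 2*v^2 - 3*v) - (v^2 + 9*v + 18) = v^3 - 3*v^2 - 12*v - 18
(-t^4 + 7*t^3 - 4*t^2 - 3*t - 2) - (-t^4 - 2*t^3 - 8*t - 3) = 9*t^3 - 4*t^2 + 5*t + 1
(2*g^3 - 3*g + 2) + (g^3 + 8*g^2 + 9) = 3*g^3 + 8*g^2 - 3*g + 11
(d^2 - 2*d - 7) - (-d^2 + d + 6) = 2*d^2 - 3*d - 13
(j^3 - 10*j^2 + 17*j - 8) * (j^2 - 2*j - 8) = j^5 - 12*j^4 + 29*j^3 + 38*j^2 - 120*j + 64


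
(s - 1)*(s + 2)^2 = s^3 + 3*s^2 - 4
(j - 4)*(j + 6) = j^2 + 2*j - 24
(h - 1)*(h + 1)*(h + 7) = h^3 + 7*h^2 - h - 7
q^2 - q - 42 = (q - 7)*(q + 6)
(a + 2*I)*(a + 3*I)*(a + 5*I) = a^3 + 10*I*a^2 - 31*a - 30*I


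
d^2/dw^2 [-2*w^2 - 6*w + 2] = -4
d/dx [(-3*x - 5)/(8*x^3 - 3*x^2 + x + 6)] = (-24*x^3 + 9*x^2 - 3*x + (3*x + 5)*(24*x^2 - 6*x + 1) - 18)/(8*x^3 - 3*x^2 + x + 6)^2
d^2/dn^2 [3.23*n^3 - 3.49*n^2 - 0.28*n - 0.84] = 19.38*n - 6.98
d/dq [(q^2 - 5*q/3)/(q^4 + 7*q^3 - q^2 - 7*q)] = 2*(-3*q^3 - 3*q^2 + 35*q - 13)/(3*(q^6 + 14*q^5 + 47*q^4 - 28*q^3 - 97*q^2 + 14*q + 49))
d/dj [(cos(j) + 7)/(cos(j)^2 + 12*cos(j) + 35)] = sin(j)/(cos(j) + 5)^2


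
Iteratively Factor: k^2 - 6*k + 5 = (k - 1)*(k - 5)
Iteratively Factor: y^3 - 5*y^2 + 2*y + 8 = (y + 1)*(y^2 - 6*y + 8) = (y - 2)*(y + 1)*(y - 4)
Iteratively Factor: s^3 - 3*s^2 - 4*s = (s + 1)*(s^2 - 4*s) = (s - 4)*(s + 1)*(s)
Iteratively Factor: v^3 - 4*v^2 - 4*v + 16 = (v - 4)*(v^2 - 4) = (v - 4)*(v + 2)*(v - 2)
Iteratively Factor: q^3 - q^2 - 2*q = (q + 1)*(q^2 - 2*q) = (q - 2)*(q + 1)*(q)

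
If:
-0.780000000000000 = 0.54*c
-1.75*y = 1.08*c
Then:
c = -1.44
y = 0.89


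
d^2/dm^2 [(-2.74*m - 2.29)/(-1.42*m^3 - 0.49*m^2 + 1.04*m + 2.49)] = (33.149616*m^5 + 66.849624*m^4 + 34.902724*m^3 + 99.264846*m^2 + 61.638432*m - 3.649222)/(2.863288*m^9 + 2.964108*m^8 - 5.268342*m^7 - 19.286651*m^6 - 6.536748*m^5 + 21.859797*m^4 + 32.900986*m^3 + 1.034595*m^2 - 19.344312*m - 15.438249)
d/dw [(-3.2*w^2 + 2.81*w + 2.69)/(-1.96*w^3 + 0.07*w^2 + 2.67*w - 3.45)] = (-6.272*w^4 + 11.0152*w^3 + 7.0765*w^2 + 21.7034*w - 16.8768)/(3.8416*w^6 - 0.2744*w^5 - 10.4615*w^4 + 13.8978*w^3 + 6.6459*w^2 - 18.423*w + 11.9025)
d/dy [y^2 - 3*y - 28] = 2*y - 3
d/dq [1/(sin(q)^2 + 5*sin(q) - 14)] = -(2*sin(q) + 5)*cos(q)/(sin(q)^2 + 5*sin(q) - 14)^2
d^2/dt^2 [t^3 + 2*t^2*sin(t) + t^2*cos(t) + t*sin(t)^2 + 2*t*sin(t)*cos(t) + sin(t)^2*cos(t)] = -2*t^2*sin(t) - t^2*cos(t) - 4*t*sin(t) - 4*t*sin(2*t) + 8*t*cos(t) + 2*t*cos(2*t) + 6*t + 2*sin(2*t) + 4*sqrt(2)*sin(t + pi/4) - 9*cos(t)/4 + 4*cos(2*t) + 9*cos(3*t)/4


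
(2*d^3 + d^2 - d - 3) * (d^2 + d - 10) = 2*d^5 + 3*d^4 - 20*d^3 - 14*d^2 + 7*d + 30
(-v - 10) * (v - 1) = -v^2 - 9*v + 10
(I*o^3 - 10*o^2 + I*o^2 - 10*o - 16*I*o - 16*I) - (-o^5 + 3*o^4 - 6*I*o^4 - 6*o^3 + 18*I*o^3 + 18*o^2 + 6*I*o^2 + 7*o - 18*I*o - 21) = o^5 - 3*o^4 + 6*I*o^4 + 6*o^3 - 17*I*o^3 - 28*o^2 - 5*I*o^2 - 17*o + 2*I*o + 21 - 16*I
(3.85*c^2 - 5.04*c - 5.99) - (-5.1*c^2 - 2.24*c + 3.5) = 8.95*c^2 - 2.8*c - 9.49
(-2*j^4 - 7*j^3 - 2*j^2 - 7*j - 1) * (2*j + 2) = -4*j^5 - 18*j^4 - 18*j^3 - 18*j^2 - 16*j - 2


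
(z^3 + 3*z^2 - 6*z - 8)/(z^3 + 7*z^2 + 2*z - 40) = (z + 1)/(z + 5)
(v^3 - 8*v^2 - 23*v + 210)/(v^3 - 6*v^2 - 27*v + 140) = (v - 6)/(v - 4)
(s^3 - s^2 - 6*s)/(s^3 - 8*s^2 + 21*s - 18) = s*(s + 2)/(s^2 - 5*s + 6)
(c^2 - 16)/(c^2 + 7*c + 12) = (c - 4)/(c + 3)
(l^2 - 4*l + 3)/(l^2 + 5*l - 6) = (l - 3)/(l + 6)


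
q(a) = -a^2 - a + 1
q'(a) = -2*a - 1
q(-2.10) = -1.31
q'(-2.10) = 3.20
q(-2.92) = -4.61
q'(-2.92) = 4.84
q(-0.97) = 1.03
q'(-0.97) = 0.94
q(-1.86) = -0.60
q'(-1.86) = 2.72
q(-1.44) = 0.37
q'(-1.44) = 1.88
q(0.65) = -0.07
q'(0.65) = -2.30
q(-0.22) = 1.17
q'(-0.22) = -0.56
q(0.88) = -0.65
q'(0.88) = -2.76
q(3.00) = -11.00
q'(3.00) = -7.00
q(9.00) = -89.00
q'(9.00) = -19.00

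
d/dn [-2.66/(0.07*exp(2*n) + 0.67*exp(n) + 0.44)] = (0.3724*exp(n) + 1.7822)*exp(n)/(0.07*exp(2*n) + 0.67*exp(n) + 0.44)^2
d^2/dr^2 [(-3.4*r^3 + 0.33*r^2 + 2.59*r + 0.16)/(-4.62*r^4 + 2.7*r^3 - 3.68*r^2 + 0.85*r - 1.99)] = (145.14192*r^9 - 42.2619119999999*r^8 - 985.518072*r^7 + 709.520136*r^6 - 1130.199264*r^5 + 326.995848*r^4 + 374.154248*r^3 - 184.551312*r^2 + 192.433368*r - 9.263412)/(98.611128*r^12 - 172.88964*r^11 + 336.681576*r^10 - 349.53714*r^9 + 459.222732*r^8 - 363.93066*r^7 + 357.043886*r^6 - 205.90959*r^5 + 171.113814*r^4 - 70.039255*r^3 + 48.032829*r^2 - 10.098255*r + 7.880599)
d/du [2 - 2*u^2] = -4*u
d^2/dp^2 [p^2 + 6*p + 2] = 2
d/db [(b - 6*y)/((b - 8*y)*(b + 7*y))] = ((-b + 6*y)*(b - 8*y) + (-b + 6*y)*(b + 7*y) + (b - 8*y)*(b + 7*y))/((b - 8*y)^2*(b + 7*y)^2)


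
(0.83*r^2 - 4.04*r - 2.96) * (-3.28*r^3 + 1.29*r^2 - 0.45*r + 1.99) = -2.7224*r^5 + 14.3219*r^4 + 4.1237*r^3 - 0.3487*r^2 - 6.7076*r - 5.8904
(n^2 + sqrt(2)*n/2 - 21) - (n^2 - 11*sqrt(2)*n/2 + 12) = 6*sqrt(2)*n - 33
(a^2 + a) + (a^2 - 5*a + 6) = 2*a^2 - 4*a + 6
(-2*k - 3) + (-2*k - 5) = -4*k - 8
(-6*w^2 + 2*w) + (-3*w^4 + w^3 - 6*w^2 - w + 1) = -3*w^4 + w^3 - 12*w^2 + w + 1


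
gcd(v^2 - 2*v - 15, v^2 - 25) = v - 5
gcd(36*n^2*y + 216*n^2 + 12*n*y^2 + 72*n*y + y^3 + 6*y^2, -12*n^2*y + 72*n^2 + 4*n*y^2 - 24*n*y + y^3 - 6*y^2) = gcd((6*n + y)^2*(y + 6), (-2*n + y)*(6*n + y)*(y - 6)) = 6*n + y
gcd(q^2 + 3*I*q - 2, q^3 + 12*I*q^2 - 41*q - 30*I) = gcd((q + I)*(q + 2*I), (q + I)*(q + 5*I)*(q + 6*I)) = q + I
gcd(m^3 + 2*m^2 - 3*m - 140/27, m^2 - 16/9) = m + 4/3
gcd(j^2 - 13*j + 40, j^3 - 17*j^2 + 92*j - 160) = j^2 - 13*j + 40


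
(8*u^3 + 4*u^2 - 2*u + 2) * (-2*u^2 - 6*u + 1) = -16*u^5 - 56*u^4 - 12*u^3 + 12*u^2 - 14*u + 2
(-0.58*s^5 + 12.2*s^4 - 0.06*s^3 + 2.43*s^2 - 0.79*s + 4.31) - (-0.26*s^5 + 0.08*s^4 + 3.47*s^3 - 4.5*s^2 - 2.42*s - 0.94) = -0.32*s^5 + 12.12*s^4 - 3.53*s^3 + 6.93*s^2 + 1.63*s + 5.25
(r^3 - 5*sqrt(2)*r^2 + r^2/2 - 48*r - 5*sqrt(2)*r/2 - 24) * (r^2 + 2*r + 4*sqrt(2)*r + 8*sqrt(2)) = r^5 - sqrt(2)*r^4 + 5*r^4/2 - 87*r^3 - 5*sqrt(2)*r^3/2 - 193*sqrt(2)*r^2 - 220*r^2 - 480*sqrt(2)*r - 88*r - 192*sqrt(2)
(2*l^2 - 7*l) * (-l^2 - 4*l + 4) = -2*l^4 - l^3 + 36*l^2 - 28*l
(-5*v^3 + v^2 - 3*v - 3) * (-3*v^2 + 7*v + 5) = 15*v^5 - 38*v^4 - 9*v^3 - 7*v^2 - 36*v - 15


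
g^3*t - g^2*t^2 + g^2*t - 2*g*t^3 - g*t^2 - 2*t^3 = (g - 2*t)*(g + t)*(g*t + t)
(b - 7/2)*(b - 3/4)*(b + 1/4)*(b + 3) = b^4 - b^3 - 167*b^2/16 + 171*b/32 + 63/32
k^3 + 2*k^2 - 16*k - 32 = (k - 4)*(k + 2)*(k + 4)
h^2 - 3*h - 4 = (h - 4)*(h + 1)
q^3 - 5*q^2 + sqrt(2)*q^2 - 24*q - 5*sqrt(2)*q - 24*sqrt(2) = (q - 8)*(q + 3)*(q + sqrt(2))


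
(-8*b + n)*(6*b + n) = -48*b^2 - 2*b*n + n^2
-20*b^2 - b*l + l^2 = (-5*b + l)*(4*b + l)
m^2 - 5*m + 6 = (m - 3)*(m - 2)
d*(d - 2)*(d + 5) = d^3 + 3*d^2 - 10*d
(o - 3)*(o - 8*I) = o^2 - 3*o - 8*I*o + 24*I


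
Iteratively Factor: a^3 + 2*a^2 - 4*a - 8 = (a + 2)*(a^2 - 4) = (a - 2)*(a + 2)*(a + 2)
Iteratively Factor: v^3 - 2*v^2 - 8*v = (v + 2)*(v^2 - 4*v) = (v - 4)*(v + 2)*(v)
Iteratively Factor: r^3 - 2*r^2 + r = (r - 1)*(r^2 - r) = (r - 1)^2*(r)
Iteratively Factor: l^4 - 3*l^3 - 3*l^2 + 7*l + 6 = (l - 3)*(l^3 - 3*l - 2) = (l - 3)*(l + 1)*(l^2 - l - 2) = (l - 3)*(l - 2)*(l + 1)*(l + 1)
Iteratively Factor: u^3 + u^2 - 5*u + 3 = (u - 1)*(u^2 + 2*u - 3) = (u - 1)*(u + 3)*(u - 1)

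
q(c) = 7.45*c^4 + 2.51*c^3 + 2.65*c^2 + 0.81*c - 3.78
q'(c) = 29.8*c^3 + 7.53*c^2 + 5.3*c + 0.81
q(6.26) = 12161.60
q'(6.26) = 7639.44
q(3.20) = 889.38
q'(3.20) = 1071.36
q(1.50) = 49.58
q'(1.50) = 126.28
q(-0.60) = -2.89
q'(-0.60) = -6.10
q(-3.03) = 576.22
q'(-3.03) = -775.10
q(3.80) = 1728.72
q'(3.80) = 1764.87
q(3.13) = 816.73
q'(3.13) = 1004.97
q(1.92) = 126.55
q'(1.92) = 249.67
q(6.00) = 10293.84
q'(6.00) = 6740.49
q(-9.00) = 47253.24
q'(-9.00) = -21161.16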